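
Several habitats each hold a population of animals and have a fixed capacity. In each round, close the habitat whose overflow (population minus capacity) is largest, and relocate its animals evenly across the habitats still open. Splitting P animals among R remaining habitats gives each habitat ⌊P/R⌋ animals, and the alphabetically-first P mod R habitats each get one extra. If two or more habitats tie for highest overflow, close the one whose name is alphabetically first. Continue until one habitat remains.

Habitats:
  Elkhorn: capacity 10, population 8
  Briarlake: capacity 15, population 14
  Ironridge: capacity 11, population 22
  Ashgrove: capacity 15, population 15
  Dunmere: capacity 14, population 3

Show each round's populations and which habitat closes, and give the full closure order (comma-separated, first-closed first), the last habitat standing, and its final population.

Closure order: Ironridge, Ashgrove, Briarlake, Elkhorn
Last habitat: Dunmere with 62 animals

Round 1: Ashgrove=15 Briarlake=14 Dunmere=3 Elkhorn=8 Ironridge=22 → close Ironridge (overflow 11)
  22÷4 = 5 each, +1 to first 2
Round 2: Ashgrove=21 Briarlake=20 Dunmere=8 Elkhorn=13 → close Ashgrove (overflow 6)
  21÷3 = 7 each, +1 to first 0
Round 3: Briarlake=27 Dunmere=15 Elkhorn=20 → close Briarlake (overflow 12)
  27÷2 = 13 each, +1 to first 1
Round 4: Dunmere=29 Elkhorn=33 → close Elkhorn (overflow 23)
  33÷1 = 33 each, +1 to first 0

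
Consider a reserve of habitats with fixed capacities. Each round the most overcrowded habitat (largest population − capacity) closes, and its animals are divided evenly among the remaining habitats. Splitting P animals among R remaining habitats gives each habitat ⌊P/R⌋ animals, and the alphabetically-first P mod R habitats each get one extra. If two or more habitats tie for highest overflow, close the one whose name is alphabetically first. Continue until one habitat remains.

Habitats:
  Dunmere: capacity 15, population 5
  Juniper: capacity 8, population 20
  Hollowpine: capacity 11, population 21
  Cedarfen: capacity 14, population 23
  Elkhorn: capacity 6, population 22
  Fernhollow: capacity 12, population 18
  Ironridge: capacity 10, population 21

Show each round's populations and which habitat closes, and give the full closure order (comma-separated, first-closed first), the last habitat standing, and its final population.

Round 1: Cedarfen=23 Dunmere=5 Elkhorn=22 Fernhollow=18 Hollowpine=21 Ironridge=21 Juniper=20 → close Elkhorn (overflow 16)
  22÷6 = 3 each, +1 to first 4
Round 2: Cedarfen=27 Dunmere=9 Fernhollow=22 Hollowpine=25 Ironridge=24 Juniper=23 → close Juniper (overflow 15)
  23÷5 = 4 each, +1 to first 3
Round 3: Cedarfen=32 Dunmere=14 Fernhollow=27 Hollowpine=29 Ironridge=28 → close Cedarfen (overflow 18)
  32÷4 = 8 each, +1 to first 0
Round 4: Dunmere=22 Fernhollow=35 Hollowpine=37 Ironridge=36 → close Hollowpine (overflow 26)
  37÷3 = 12 each, +1 to first 1
Round 5: Dunmere=35 Fernhollow=47 Ironridge=48 → close Ironridge (overflow 38)
  48÷2 = 24 each, +1 to first 0
Round 6: Dunmere=59 Fernhollow=71 → close Fernhollow (overflow 59)
  71÷1 = 71 each, +1 to first 0

Closure order: Elkhorn, Juniper, Cedarfen, Hollowpine, Ironridge, Fernhollow
Last habitat: Dunmere with 130 animals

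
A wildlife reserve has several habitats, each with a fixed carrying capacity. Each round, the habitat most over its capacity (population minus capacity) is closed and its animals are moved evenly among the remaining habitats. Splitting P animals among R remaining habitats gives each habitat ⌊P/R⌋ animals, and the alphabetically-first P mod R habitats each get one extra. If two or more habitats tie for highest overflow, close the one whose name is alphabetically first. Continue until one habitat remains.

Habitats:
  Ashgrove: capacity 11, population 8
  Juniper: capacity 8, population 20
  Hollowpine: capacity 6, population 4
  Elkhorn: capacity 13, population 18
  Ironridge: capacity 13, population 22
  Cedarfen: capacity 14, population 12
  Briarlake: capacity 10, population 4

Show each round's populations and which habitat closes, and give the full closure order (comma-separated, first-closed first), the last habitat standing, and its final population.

Closure order: Juniper, Ironridge, Elkhorn, Ashgrove, Cedarfen, Hollowpine
Last habitat: Briarlake with 88 animals

Round 1: Ashgrove=8 Briarlake=4 Cedarfen=12 Elkhorn=18 Hollowpine=4 Ironridge=22 Juniper=20 → close Juniper (overflow 12)
  20÷6 = 3 each, +1 to first 2
Round 2: Ashgrove=12 Briarlake=8 Cedarfen=15 Elkhorn=21 Hollowpine=7 Ironridge=25 → close Ironridge (overflow 12)
  25÷5 = 5 each, +1 to first 0
Round 3: Ashgrove=17 Briarlake=13 Cedarfen=20 Elkhorn=26 Hollowpine=12 → close Elkhorn (overflow 13)
  26÷4 = 6 each, +1 to first 2
Round 4: Ashgrove=24 Briarlake=20 Cedarfen=26 Hollowpine=18 → close Ashgrove (overflow 13)
  24÷3 = 8 each, +1 to first 0
Round 5: Briarlake=28 Cedarfen=34 Hollowpine=26 → close Cedarfen (overflow 20)
  34÷2 = 17 each, +1 to first 0
Round 6: Briarlake=45 Hollowpine=43 → close Hollowpine (overflow 37)
  43÷1 = 43 each, +1 to first 0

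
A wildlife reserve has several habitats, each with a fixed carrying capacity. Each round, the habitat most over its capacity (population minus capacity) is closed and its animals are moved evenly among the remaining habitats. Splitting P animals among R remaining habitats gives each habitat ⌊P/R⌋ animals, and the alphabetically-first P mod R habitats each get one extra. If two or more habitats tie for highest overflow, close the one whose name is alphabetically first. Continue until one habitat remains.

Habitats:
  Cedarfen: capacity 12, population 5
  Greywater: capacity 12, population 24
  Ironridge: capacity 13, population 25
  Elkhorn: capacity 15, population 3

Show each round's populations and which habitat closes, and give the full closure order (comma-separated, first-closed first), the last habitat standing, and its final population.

Round 1: Cedarfen=5 Elkhorn=3 Greywater=24 Ironridge=25 → close Greywater (overflow 12)
  24÷3 = 8 each, +1 to first 0
Round 2: Cedarfen=13 Elkhorn=11 Ironridge=33 → close Ironridge (overflow 20)
  33÷2 = 16 each, +1 to first 1
Round 3: Cedarfen=30 Elkhorn=27 → close Cedarfen (overflow 18)
  30÷1 = 30 each, +1 to first 0

Closure order: Greywater, Ironridge, Cedarfen
Last habitat: Elkhorn with 57 animals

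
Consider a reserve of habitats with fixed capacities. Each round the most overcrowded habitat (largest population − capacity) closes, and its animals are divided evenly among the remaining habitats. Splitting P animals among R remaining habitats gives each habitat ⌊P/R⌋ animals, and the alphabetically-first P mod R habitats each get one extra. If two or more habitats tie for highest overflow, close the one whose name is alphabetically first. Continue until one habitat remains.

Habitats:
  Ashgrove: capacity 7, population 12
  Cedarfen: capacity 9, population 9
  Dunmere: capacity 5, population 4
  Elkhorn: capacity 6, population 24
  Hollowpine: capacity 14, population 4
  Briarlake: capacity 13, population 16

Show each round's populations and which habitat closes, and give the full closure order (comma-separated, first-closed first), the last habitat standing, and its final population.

Round 1: Ashgrove=12 Briarlake=16 Cedarfen=9 Dunmere=4 Elkhorn=24 Hollowpine=4 → close Elkhorn (overflow 18)
  24÷5 = 4 each, +1 to first 4
Round 2: Ashgrove=17 Briarlake=21 Cedarfen=14 Dunmere=9 Hollowpine=8 → close Ashgrove (overflow 10)
  17÷4 = 4 each, +1 to first 1
Round 3: Briarlake=26 Cedarfen=18 Dunmere=13 Hollowpine=12 → close Briarlake (overflow 13)
  26÷3 = 8 each, +1 to first 2
Round 4: Cedarfen=27 Dunmere=22 Hollowpine=20 → close Cedarfen (overflow 18)
  27÷2 = 13 each, +1 to first 1
Round 5: Dunmere=36 Hollowpine=33 → close Dunmere (overflow 31)
  36÷1 = 36 each, +1 to first 0

Closure order: Elkhorn, Ashgrove, Briarlake, Cedarfen, Dunmere
Last habitat: Hollowpine with 69 animals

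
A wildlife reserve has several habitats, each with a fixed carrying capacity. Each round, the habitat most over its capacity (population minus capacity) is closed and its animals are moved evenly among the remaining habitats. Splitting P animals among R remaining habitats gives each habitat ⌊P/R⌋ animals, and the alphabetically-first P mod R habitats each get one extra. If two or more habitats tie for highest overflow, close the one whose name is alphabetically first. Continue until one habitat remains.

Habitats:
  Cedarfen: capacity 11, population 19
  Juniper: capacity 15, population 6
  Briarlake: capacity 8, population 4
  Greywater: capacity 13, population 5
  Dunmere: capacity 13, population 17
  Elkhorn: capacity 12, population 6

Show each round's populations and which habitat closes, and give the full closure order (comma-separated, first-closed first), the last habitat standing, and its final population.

Closure order: Cedarfen, Dunmere, Briarlake, Elkhorn, Greywater
Last habitat: Juniper with 57 animals

Round 1: Briarlake=4 Cedarfen=19 Dunmere=17 Elkhorn=6 Greywater=5 Juniper=6 → close Cedarfen (overflow 8)
  19÷5 = 3 each, +1 to first 4
Round 2: Briarlake=8 Dunmere=21 Elkhorn=10 Greywater=9 Juniper=9 → close Dunmere (overflow 8)
  21÷4 = 5 each, +1 to first 1
Round 3: Briarlake=14 Elkhorn=15 Greywater=14 Juniper=14 → close Briarlake (overflow 6)
  14÷3 = 4 each, +1 to first 2
Round 4: Elkhorn=20 Greywater=19 Juniper=18 → close Elkhorn (overflow 8)
  20÷2 = 10 each, +1 to first 0
Round 5: Greywater=29 Juniper=28 → close Greywater (overflow 16)
  29÷1 = 29 each, +1 to first 0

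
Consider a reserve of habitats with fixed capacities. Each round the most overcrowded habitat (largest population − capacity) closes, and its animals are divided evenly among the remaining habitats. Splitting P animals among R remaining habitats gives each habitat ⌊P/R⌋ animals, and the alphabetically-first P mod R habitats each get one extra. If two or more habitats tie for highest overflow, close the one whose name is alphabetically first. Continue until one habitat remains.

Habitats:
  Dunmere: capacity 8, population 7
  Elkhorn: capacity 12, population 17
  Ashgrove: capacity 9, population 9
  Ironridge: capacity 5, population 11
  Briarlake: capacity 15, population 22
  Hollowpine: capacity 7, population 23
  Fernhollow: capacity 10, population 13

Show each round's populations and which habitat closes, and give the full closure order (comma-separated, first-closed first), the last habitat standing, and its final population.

Closure order: Hollowpine, Briarlake, Elkhorn, Ironridge, Ashgrove, Fernhollow
Last habitat: Dunmere with 102 animals

Round 1: Ashgrove=9 Briarlake=22 Dunmere=7 Elkhorn=17 Fernhollow=13 Hollowpine=23 Ironridge=11 → close Hollowpine (overflow 16)
  23÷6 = 3 each, +1 to first 5
Round 2: Ashgrove=13 Briarlake=26 Dunmere=11 Elkhorn=21 Fernhollow=17 Ironridge=14 → close Briarlake (overflow 11)
  26÷5 = 5 each, +1 to first 1
Round 3: Ashgrove=19 Dunmere=16 Elkhorn=26 Fernhollow=22 Ironridge=19 → close Elkhorn (overflow 14)
  26÷4 = 6 each, +1 to first 2
Round 4: Ashgrove=26 Dunmere=23 Fernhollow=28 Ironridge=25 → close Ironridge (overflow 20)
  25÷3 = 8 each, +1 to first 1
Round 5: Ashgrove=35 Dunmere=31 Fernhollow=36 → close Ashgrove (overflow 26)
  35÷2 = 17 each, +1 to first 1
Round 6: Dunmere=49 Fernhollow=53 → close Fernhollow (overflow 43)
  53÷1 = 53 each, +1 to first 0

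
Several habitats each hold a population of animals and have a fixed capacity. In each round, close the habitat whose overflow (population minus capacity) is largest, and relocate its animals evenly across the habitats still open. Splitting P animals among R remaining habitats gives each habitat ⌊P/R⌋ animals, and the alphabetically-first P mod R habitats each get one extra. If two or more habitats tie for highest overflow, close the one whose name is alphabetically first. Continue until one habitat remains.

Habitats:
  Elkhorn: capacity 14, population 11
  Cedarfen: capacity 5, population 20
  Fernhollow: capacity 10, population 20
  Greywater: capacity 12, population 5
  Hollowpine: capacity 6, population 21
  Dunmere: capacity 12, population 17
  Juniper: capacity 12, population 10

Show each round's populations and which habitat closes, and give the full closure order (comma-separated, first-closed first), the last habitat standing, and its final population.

Round 1: Cedarfen=20 Dunmere=17 Elkhorn=11 Fernhollow=20 Greywater=5 Hollowpine=21 Juniper=10 → close Cedarfen (overflow 15)
  20÷6 = 3 each, +1 to first 2
Round 2: Dunmere=21 Elkhorn=15 Fernhollow=23 Greywater=8 Hollowpine=24 Juniper=13 → close Hollowpine (overflow 18)
  24÷5 = 4 each, +1 to first 4
Round 3: Dunmere=26 Elkhorn=20 Fernhollow=28 Greywater=13 Juniper=17 → close Fernhollow (overflow 18)
  28÷4 = 7 each, +1 to first 0
Round 4: Dunmere=33 Elkhorn=27 Greywater=20 Juniper=24 → close Dunmere (overflow 21)
  33÷3 = 11 each, +1 to first 0
Round 5: Elkhorn=38 Greywater=31 Juniper=35 → close Elkhorn (overflow 24)
  38÷2 = 19 each, +1 to first 0
Round 6: Greywater=50 Juniper=54 → close Juniper (overflow 42)
  54÷1 = 54 each, +1 to first 0

Closure order: Cedarfen, Hollowpine, Fernhollow, Dunmere, Elkhorn, Juniper
Last habitat: Greywater with 104 animals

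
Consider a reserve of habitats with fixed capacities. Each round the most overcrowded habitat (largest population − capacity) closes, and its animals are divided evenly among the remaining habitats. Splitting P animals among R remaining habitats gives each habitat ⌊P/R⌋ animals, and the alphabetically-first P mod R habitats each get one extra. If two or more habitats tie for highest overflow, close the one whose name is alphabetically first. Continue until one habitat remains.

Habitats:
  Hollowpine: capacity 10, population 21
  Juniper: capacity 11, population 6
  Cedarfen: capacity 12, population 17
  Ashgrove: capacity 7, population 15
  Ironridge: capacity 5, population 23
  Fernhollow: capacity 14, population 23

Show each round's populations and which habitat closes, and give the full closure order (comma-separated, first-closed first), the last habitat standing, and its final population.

Closure order: Ironridge, Hollowpine, Ashgrove, Fernhollow, Cedarfen
Last habitat: Juniper with 105 animals

Round 1: Ashgrove=15 Cedarfen=17 Fernhollow=23 Hollowpine=21 Ironridge=23 Juniper=6 → close Ironridge (overflow 18)
  23÷5 = 4 each, +1 to first 3
Round 2: Ashgrove=20 Cedarfen=22 Fernhollow=28 Hollowpine=25 Juniper=10 → close Hollowpine (overflow 15)
  25÷4 = 6 each, +1 to first 1
Round 3: Ashgrove=27 Cedarfen=28 Fernhollow=34 Juniper=16 → close Ashgrove (overflow 20)
  27÷3 = 9 each, +1 to first 0
Round 4: Cedarfen=37 Fernhollow=43 Juniper=25 → close Fernhollow (overflow 29)
  43÷2 = 21 each, +1 to first 1
Round 5: Cedarfen=59 Juniper=46 → close Cedarfen (overflow 47)
  59÷1 = 59 each, +1 to first 0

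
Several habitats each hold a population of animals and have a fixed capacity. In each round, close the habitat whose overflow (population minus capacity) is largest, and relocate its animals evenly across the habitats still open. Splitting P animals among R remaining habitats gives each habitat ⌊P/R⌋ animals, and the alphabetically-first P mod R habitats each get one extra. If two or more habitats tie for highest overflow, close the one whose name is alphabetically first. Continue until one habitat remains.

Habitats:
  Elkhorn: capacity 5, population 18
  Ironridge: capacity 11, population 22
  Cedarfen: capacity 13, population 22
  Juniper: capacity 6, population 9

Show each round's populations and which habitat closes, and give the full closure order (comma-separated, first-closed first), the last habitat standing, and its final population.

Round 1: Cedarfen=22 Elkhorn=18 Ironridge=22 Juniper=9 → close Elkhorn (overflow 13)
  18÷3 = 6 each, +1 to first 0
Round 2: Cedarfen=28 Ironridge=28 Juniper=15 → close Ironridge (overflow 17)
  28÷2 = 14 each, +1 to first 0
Round 3: Cedarfen=42 Juniper=29 → close Cedarfen (overflow 29)
  42÷1 = 42 each, +1 to first 0

Closure order: Elkhorn, Ironridge, Cedarfen
Last habitat: Juniper with 71 animals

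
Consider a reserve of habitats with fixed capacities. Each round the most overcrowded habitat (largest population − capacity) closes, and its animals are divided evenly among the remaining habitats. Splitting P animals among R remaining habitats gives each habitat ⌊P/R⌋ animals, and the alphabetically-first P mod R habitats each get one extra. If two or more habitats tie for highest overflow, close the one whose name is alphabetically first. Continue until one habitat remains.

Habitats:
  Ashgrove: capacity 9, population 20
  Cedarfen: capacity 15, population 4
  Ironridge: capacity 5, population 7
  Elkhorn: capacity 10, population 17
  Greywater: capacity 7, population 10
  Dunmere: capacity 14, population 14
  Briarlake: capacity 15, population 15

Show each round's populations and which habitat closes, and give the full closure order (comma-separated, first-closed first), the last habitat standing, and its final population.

Round 1: Ashgrove=20 Briarlake=15 Cedarfen=4 Dunmere=14 Elkhorn=17 Greywater=10 Ironridge=7 → close Ashgrove (overflow 11)
  20÷6 = 3 each, +1 to first 2
Round 2: Briarlake=19 Cedarfen=8 Dunmere=17 Elkhorn=20 Greywater=13 Ironridge=10 → close Elkhorn (overflow 10)
  20÷5 = 4 each, +1 to first 0
Round 3: Briarlake=23 Cedarfen=12 Dunmere=21 Greywater=17 Ironridge=14 → close Greywater (overflow 10)
  17÷4 = 4 each, +1 to first 1
Round 4: Briarlake=28 Cedarfen=16 Dunmere=25 Ironridge=18 → close Briarlake (overflow 13)
  28÷3 = 9 each, +1 to first 1
Round 5: Cedarfen=26 Dunmere=34 Ironridge=27 → close Ironridge (overflow 22)
  27÷2 = 13 each, +1 to first 1
Round 6: Cedarfen=40 Dunmere=47 → close Dunmere (overflow 33)
  47÷1 = 47 each, +1 to first 0

Closure order: Ashgrove, Elkhorn, Greywater, Briarlake, Ironridge, Dunmere
Last habitat: Cedarfen with 87 animals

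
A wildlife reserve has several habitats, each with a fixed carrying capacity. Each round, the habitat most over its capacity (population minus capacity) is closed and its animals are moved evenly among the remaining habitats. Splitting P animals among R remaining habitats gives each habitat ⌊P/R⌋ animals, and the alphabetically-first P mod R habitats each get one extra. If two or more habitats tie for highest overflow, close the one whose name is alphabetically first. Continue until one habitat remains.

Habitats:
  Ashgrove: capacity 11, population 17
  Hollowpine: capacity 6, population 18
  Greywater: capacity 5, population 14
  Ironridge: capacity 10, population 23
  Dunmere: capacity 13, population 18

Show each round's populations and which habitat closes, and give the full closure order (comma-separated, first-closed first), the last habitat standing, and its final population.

Round 1: Ashgrove=17 Dunmere=18 Greywater=14 Hollowpine=18 Ironridge=23 → close Ironridge (overflow 13)
  23÷4 = 5 each, +1 to first 3
Round 2: Ashgrove=23 Dunmere=24 Greywater=20 Hollowpine=23 → close Hollowpine (overflow 17)
  23÷3 = 7 each, +1 to first 2
Round 3: Ashgrove=31 Dunmere=32 Greywater=27 → close Greywater (overflow 22)
  27÷2 = 13 each, +1 to first 1
Round 4: Ashgrove=45 Dunmere=45 → close Ashgrove (overflow 34)
  45÷1 = 45 each, +1 to first 0

Closure order: Ironridge, Hollowpine, Greywater, Ashgrove
Last habitat: Dunmere with 90 animals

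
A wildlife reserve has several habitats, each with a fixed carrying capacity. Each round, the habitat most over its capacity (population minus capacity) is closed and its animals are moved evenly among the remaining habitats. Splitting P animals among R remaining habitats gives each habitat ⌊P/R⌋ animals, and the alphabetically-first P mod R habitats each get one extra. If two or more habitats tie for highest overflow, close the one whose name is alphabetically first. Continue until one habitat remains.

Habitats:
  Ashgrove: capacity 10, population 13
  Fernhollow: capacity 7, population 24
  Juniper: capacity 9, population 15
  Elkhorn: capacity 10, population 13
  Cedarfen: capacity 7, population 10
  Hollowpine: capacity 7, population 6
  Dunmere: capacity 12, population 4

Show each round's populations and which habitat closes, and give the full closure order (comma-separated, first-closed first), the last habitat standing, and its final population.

Round 1: Ashgrove=13 Cedarfen=10 Dunmere=4 Elkhorn=13 Fernhollow=24 Hollowpine=6 Juniper=15 → close Fernhollow (overflow 17)
  24÷6 = 4 each, +1 to first 0
Round 2: Ashgrove=17 Cedarfen=14 Dunmere=8 Elkhorn=17 Hollowpine=10 Juniper=19 → close Juniper (overflow 10)
  19÷5 = 3 each, +1 to first 4
Round 3: Ashgrove=21 Cedarfen=18 Dunmere=12 Elkhorn=21 Hollowpine=13 → close Ashgrove (overflow 11)
  21÷4 = 5 each, +1 to first 1
Round 4: Cedarfen=24 Dunmere=17 Elkhorn=26 Hollowpine=18 → close Cedarfen (overflow 17)
  24÷3 = 8 each, +1 to first 0
Round 5: Dunmere=25 Elkhorn=34 Hollowpine=26 → close Elkhorn (overflow 24)
  34÷2 = 17 each, +1 to first 0
Round 6: Dunmere=42 Hollowpine=43 → close Hollowpine (overflow 36)
  43÷1 = 43 each, +1 to first 0

Closure order: Fernhollow, Juniper, Ashgrove, Cedarfen, Elkhorn, Hollowpine
Last habitat: Dunmere with 85 animals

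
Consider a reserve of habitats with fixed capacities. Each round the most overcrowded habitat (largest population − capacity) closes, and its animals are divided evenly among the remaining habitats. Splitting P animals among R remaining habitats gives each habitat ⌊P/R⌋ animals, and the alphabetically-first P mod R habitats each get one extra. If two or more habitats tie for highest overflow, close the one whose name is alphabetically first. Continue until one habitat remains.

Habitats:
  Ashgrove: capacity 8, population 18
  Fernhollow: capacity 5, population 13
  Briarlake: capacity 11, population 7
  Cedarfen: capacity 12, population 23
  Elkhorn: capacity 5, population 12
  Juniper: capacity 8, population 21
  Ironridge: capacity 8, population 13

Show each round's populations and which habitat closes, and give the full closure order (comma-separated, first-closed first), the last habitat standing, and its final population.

Closure order: Juniper, Cedarfen, Ashgrove, Fernhollow, Elkhorn, Ironridge
Last habitat: Briarlake with 107 animals

Round 1: Ashgrove=18 Briarlake=7 Cedarfen=23 Elkhorn=12 Fernhollow=13 Ironridge=13 Juniper=21 → close Juniper (overflow 13)
  21÷6 = 3 each, +1 to first 3
Round 2: Ashgrove=22 Briarlake=11 Cedarfen=27 Elkhorn=15 Fernhollow=16 Ironridge=16 → close Cedarfen (overflow 15)
  27÷5 = 5 each, +1 to first 2
Round 3: Ashgrove=28 Briarlake=17 Elkhorn=20 Fernhollow=21 Ironridge=21 → close Ashgrove (overflow 20)
  28÷4 = 7 each, +1 to first 0
Round 4: Briarlake=24 Elkhorn=27 Fernhollow=28 Ironridge=28 → close Fernhollow (overflow 23)
  28÷3 = 9 each, +1 to first 1
Round 5: Briarlake=34 Elkhorn=36 Ironridge=37 → close Elkhorn (overflow 31)
  36÷2 = 18 each, +1 to first 0
Round 6: Briarlake=52 Ironridge=55 → close Ironridge (overflow 47)
  55÷1 = 55 each, +1 to first 0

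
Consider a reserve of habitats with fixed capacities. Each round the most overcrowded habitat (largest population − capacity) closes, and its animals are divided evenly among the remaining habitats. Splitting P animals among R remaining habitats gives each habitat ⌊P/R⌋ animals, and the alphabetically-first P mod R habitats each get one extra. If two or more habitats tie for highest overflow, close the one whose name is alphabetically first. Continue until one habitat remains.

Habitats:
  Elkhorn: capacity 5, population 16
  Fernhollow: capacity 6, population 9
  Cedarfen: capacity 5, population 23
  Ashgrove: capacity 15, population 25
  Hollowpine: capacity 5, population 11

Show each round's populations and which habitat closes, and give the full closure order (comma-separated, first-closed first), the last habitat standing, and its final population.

Round 1: Ashgrove=25 Cedarfen=23 Elkhorn=16 Fernhollow=9 Hollowpine=11 → close Cedarfen (overflow 18)
  23÷4 = 5 each, +1 to first 3
Round 2: Ashgrove=31 Elkhorn=22 Fernhollow=15 Hollowpine=16 → close Elkhorn (overflow 17)
  22÷3 = 7 each, +1 to first 1
Round 3: Ashgrove=39 Fernhollow=22 Hollowpine=23 → close Ashgrove (overflow 24)
  39÷2 = 19 each, +1 to first 1
Round 4: Fernhollow=42 Hollowpine=42 → close Hollowpine (overflow 37)
  42÷1 = 42 each, +1 to first 0

Closure order: Cedarfen, Elkhorn, Ashgrove, Hollowpine
Last habitat: Fernhollow with 84 animals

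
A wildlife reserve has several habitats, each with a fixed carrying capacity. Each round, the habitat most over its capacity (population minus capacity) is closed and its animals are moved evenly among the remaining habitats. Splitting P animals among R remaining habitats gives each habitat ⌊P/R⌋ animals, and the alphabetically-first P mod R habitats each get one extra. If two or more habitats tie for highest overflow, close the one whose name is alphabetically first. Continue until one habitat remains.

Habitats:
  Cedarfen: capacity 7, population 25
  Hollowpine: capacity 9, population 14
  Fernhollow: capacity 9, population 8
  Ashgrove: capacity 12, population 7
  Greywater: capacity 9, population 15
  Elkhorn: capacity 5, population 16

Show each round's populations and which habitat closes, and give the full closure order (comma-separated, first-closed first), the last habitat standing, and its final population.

Closure order: Cedarfen, Elkhorn, Greywater, Hollowpine, Fernhollow
Last habitat: Ashgrove with 85 animals

Round 1: Ashgrove=7 Cedarfen=25 Elkhorn=16 Fernhollow=8 Greywater=15 Hollowpine=14 → close Cedarfen (overflow 18)
  25÷5 = 5 each, +1 to first 0
Round 2: Ashgrove=12 Elkhorn=21 Fernhollow=13 Greywater=20 Hollowpine=19 → close Elkhorn (overflow 16)
  21÷4 = 5 each, +1 to first 1
Round 3: Ashgrove=18 Fernhollow=18 Greywater=25 Hollowpine=24 → close Greywater (overflow 16)
  25÷3 = 8 each, +1 to first 1
Round 4: Ashgrove=27 Fernhollow=26 Hollowpine=32 → close Hollowpine (overflow 23)
  32÷2 = 16 each, +1 to first 0
Round 5: Ashgrove=43 Fernhollow=42 → close Fernhollow (overflow 33)
  42÷1 = 42 each, +1 to first 0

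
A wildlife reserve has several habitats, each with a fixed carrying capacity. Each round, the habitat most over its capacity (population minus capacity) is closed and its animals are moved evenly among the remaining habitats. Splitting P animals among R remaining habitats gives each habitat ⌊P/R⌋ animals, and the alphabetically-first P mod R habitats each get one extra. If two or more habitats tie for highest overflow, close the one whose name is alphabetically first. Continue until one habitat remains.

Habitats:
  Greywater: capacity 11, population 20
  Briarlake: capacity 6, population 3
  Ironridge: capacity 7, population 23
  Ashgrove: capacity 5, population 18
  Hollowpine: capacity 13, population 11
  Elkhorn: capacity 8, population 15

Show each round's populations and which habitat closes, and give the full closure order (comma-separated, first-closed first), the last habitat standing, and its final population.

Round 1: Ashgrove=18 Briarlake=3 Elkhorn=15 Greywater=20 Hollowpine=11 Ironridge=23 → close Ironridge (overflow 16)
  23÷5 = 4 each, +1 to first 3
Round 2: Ashgrove=23 Briarlake=8 Elkhorn=20 Greywater=24 Hollowpine=15 → close Ashgrove (overflow 18)
  23÷4 = 5 each, +1 to first 3
Round 3: Briarlake=14 Elkhorn=26 Greywater=30 Hollowpine=20 → close Greywater (overflow 19)
  30÷3 = 10 each, +1 to first 0
Round 4: Briarlake=24 Elkhorn=36 Hollowpine=30 → close Elkhorn (overflow 28)
  36÷2 = 18 each, +1 to first 0
Round 5: Briarlake=42 Hollowpine=48 → close Briarlake (overflow 36)
  42÷1 = 42 each, +1 to first 0

Closure order: Ironridge, Ashgrove, Greywater, Elkhorn, Briarlake
Last habitat: Hollowpine with 90 animals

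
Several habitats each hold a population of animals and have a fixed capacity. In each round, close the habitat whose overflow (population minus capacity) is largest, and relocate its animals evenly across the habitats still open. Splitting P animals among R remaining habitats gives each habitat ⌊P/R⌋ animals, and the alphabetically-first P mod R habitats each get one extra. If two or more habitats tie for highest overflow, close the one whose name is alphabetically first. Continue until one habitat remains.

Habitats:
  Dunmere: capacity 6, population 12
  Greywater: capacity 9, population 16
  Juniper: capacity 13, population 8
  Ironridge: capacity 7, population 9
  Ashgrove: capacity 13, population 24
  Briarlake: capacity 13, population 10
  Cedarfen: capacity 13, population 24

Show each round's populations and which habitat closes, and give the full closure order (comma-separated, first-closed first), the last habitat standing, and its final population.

Round 1: Ashgrove=24 Briarlake=10 Cedarfen=24 Dunmere=12 Greywater=16 Ironridge=9 Juniper=8 → close Ashgrove (overflow 11)
  24÷6 = 4 each, +1 to first 0
Round 2: Briarlake=14 Cedarfen=28 Dunmere=16 Greywater=20 Ironridge=13 Juniper=12 → close Cedarfen (overflow 15)
  28÷5 = 5 each, +1 to first 3
Round 3: Briarlake=20 Dunmere=22 Greywater=26 Ironridge=18 Juniper=17 → close Greywater (overflow 17)
  26÷4 = 6 each, +1 to first 2
Round 4: Briarlake=27 Dunmere=29 Ironridge=24 Juniper=23 → close Dunmere (overflow 23)
  29÷3 = 9 each, +1 to first 2
Round 5: Briarlake=37 Ironridge=34 Juniper=32 → close Ironridge (overflow 27)
  34÷2 = 17 each, +1 to first 0
Round 6: Briarlake=54 Juniper=49 → close Briarlake (overflow 41)
  54÷1 = 54 each, +1 to first 0

Closure order: Ashgrove, Cedarfen, Greywater, Dunmere, Ironridge, Briarlake
Last habitat: Juniper with 103 animals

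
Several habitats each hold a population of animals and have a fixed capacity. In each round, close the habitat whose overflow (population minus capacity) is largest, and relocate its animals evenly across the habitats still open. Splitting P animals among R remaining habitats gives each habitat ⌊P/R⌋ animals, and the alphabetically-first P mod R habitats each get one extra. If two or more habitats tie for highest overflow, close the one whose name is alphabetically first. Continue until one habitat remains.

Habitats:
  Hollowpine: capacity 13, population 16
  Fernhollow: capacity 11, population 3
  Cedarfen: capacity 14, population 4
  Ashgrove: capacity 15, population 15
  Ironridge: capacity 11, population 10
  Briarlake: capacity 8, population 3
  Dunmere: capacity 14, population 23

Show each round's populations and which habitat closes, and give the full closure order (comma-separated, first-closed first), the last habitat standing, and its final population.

Closure order: Dunmere, Hollowpine, Ashgrove, Ironridge, Briarlake, Fernhollow
Last habitat: Cedarfen with 74 animals

Round 1: Ashgrove=15 Briarlake=3 Cedarfen=4 Dunmere=23 Fernhollow=3 Hollowpine=16 Ironridge=10 → close Dunmere (overflow 9)
  23÷6 = 3 each, +1 to first 5
Round 2: Ashgrove=19 Briarlake=7 Cedarfen=8 Fernhollow=7 Hollowpine=20 Ironridge=13 → close Hollowpine (overflow 7)
  20÷5 = 4 each, +1 to first 0
Round 3: Ashgrove=23 Briarlake=11 Cedarfen=12 Fernhollow=11 Ironridge=17 → close Ashgrove (overflow 8)
  23÷4 = 5 each, +1 to first 3
Round 4: Briarlake=17 Cedarfen=18 Fernhollow=17 Ironridge=22 → close Ironridge (overflow 11)
  22÷3 = 7 each, +1 to first 1
Round 5: Briarlake=25 Cedarfen=25 Fernhollow=24 → close Briarlake (overflow 17)
  25÷2 = 12 each, +1 to first 1
Round 6: Cedarfen=38 Fernhollow=36 → close Fernhollow (overflow 25)
  36÷1 = 36 each, +1 to first 0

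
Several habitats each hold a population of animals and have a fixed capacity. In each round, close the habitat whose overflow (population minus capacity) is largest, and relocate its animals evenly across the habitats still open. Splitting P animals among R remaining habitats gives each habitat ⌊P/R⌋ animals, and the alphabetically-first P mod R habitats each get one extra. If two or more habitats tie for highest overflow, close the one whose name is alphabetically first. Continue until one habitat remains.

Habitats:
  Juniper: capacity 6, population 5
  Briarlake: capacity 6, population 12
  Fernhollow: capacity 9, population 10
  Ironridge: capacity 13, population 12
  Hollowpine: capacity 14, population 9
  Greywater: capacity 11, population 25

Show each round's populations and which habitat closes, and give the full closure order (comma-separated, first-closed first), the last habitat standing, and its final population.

Round 1: Briarlake=12 Fernhollow=10 Greywater=25 Hollowpine=9 Ironridge=12 Juniper=5 → close Greywater (overflow 14)
  25÷5 = 5 each, +1 to first 0
Round 2: Briarlake=17 Fernhollow=15 Hollowpine=14 Ironridge=17 Juniper=10 → close Briarlake (overflow 11)
  17÷4 = 4 each, +1 to first 1
Round 3: Fernhollow=20 Hollowpine=18 Ironridge=21 Juniper=14 → close Fernhollow (overflow 11)
  20÷3 = 6 each, +1 to first 2
Round 4: Hollowpine=25 Ironridge=28 Juniper=20 → close Ironridge (overflow 15)
  28÷2 = 14 each, +1 to first 0
Round 5: Hollowpine=39 Juniper=34 → close Juniper (overflow 28)
  34÷1 = 34 each, +1 to first 0

Closure order: Greywater, Briarlake, Fernhollow, Ironridge, Juniper
Last habitat: Hollowpine with 73 animals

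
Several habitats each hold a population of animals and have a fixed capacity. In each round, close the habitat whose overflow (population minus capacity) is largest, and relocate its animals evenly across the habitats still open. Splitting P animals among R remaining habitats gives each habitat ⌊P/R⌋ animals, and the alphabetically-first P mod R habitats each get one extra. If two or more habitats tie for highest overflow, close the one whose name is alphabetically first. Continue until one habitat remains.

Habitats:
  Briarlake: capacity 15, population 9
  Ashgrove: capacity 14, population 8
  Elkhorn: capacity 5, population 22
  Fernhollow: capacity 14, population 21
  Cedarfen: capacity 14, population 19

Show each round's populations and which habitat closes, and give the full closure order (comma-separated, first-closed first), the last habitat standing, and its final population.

Closure order: Elkhorn, Fernhollow, Cedarfen, Ashgrove
Last habitat: Briarlake with 79 animals

Round 1: Ashgrove=8 Briarlake=9 Cedarfen=19 Elkhorn=22 Fernhollow=21 → close Elkhorn (overflow 17)
  22÷4 = 5 each, +1 to first 2
Round 2: Ashgrove=14 Briarlake=15 Cedarfen=24 Fernhollow=26 → close Fernhollow (overflow 12)
  26÷3 = 8 each, +1 to first 2
Round 3: Ashgrove=23 Briarlake=24 Cedarfen=32 → close Cedarfen (overflow 18)
  32÷2 = 16 each, +1 to first 0
Round 4: Ashgrove=39 Briarlake=40 → close Ashgrove (overflow 25)
  39÷1 = 39 each, +1 to first 0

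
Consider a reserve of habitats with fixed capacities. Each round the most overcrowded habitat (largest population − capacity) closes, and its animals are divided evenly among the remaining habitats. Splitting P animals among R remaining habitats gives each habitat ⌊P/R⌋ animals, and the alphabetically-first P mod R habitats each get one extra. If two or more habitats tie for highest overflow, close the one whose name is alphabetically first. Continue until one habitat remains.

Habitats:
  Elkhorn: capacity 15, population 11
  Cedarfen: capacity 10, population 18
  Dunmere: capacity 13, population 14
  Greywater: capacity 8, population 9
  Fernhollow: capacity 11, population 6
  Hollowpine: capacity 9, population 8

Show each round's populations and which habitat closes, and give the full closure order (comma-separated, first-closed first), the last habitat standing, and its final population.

Closure order: Cedarfen, Dunmere, Greywater, Elkhorn, Hollowpine
Last habitat: Fernhollow with 66 animals

Round 1: Cedarfen=18 Dunmere=14 Elkhorn=11 Fernhollow=6 Greywater=9 Hollowpine=8 → close Cedarfen (overflow 8)
  18÷5 = 3 each, +1 to first 3
Round 2: Dunmere=18 Elkhorn=15 Fernhollow=10 Greywater=12 Hollowpine=11 → close Dunmere (overflow 5)
  18÷4 = 4 each, +1 to first 2
Round 3: Elkhorn=20 Fernhollow=15 Greywater=16 Hollowpine=15 → close Greywater (overflow 8)
  16÷3 = 5 each, +1 to first 1
Round 4: Elkhorn=26 Fernhollow=20 Hollowpine=20 → close Elkhorn (overflow 11)
  26÷2 = 13 each, +1 to first 0
Round 5: Fernhollow=33 Hollowpine=33 → close Hollowpine (overflow 24)
  33÷1 = 33 each, +1 to first 0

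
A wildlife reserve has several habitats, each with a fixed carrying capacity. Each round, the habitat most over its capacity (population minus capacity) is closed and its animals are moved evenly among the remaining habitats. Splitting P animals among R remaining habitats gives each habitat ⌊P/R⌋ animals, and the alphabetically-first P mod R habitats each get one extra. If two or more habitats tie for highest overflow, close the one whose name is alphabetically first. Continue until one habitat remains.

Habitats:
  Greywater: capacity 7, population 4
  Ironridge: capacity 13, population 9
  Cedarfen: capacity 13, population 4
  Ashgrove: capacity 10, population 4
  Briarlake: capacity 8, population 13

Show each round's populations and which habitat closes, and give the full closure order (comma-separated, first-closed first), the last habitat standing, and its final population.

Round 1: Ashgrove=4 Briarlake=13 Cedarfen=4 Greywater=4 Ironridge=9 → close Briarlake (overflow 5)
  13÷4 = 3 each, +1 to first 1
Round 2: Ashgrove=8 Cedarfen=7 Greywater=7 Ironridge=12 → close Greywater (overflow 0)
  7÷3 = 2 each, +1 to first 1
Round 3: Ashgrove=11 Cedarfen=9 Ironridge=14 → close Ashgrove (overflow 1)
  11÷2 = 5 each, +1 to first 1
Round 4: Cedarfen=15 Ironridge=19 → close Ironridge (overflow 6)
  19÷1 = 19 each, +1 to first 0

Closure order: Briarlake, Greywater, Ashgrove, Ironridge
Last habitat: Cedarfen with 34 animals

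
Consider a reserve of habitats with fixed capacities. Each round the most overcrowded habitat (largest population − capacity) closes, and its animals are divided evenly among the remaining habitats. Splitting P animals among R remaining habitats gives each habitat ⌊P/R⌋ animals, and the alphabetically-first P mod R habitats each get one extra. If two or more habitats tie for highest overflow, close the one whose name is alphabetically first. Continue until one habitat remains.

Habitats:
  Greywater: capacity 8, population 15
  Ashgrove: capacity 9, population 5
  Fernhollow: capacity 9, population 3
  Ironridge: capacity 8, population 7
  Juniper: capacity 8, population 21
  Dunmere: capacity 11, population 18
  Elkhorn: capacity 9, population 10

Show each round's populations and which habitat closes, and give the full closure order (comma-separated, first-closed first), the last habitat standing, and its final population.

Closure order: Juniper, Dunmere, Greywater, Elkhorn, Ashgrove, Ironridge
Last habitat: Fernhollow with 79 animals

Round 1: Ashgrove=5 Dunmere=18 Elkhorn=10 Fernhollow=3 Greywater=15 Ironridge=7 Juniper=21 → close Juniper (overflow 13)
  21÷6 = 3 each, +1 to first 3
Round 2: Ashgrove=9 Dunmere=22 Elkhorn=14 Fernhollow=6 Greywater=18 Ironridge=10 → close Dunmere (overflow 11)
  22÷5 = 4 each, +1 to first 2
Round 3: Ashgrove=14 Elkhorn=19 Fernhollow=10 Greywater=22 Ironridge=14 → close Greywater (overflow 14)
  22÷4 = 5 each, +1 to first 2
Round 4: Ashgrove=20 Elkhorn=25 Fernhollow=15 Ironridge=19 → close Elkhorn (overflow 16)
  25÷3 = 8 each, +1 to first 1
Round 5: Ashgrove=29 Fernhollow=23 Ironridge=27 → close Ashgrove (overflow 20)
  29÷2 = 14 each, +1 to first 1
Round 6: Fernhollow=38 Ironridge=41 → close Ironridge (overflow 33)
  41÷1 = 41 each, +1 to first 0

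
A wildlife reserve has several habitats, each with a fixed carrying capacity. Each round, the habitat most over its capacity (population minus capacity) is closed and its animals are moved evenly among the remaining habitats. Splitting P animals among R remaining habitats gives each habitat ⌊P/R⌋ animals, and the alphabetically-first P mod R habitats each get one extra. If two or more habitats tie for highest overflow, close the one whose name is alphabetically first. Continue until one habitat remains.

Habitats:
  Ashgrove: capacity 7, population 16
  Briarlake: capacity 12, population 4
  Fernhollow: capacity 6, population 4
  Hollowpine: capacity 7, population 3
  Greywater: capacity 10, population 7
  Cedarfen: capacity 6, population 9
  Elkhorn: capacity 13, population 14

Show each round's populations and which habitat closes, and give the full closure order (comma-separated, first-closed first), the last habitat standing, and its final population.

Round 1: Ashgrove=16 Briarlake=4 Cedarfen=9 Elkhorn=14 Fernhollow=4 Greywater=7 Hollowpine=3 → close Ashgrove (overflow 9)
  16÷6 = 2 each, +1 to first 4
Round 2: Briarlake=7 Cedarfen=12 Elkhorn=17 Fernhollow=7 Greywater=9 Hollowpine=5 → close Cedarfen (overflow 6)
  12÷5 = 2 each, +1 to first 2
Round 3: Briarlake=10 Elkhorn=20 Fernhollow=9 Greywater=11 Hollowpine=7 → close Elkhorn (overflow 7)
  20÷4 = 5 each, +1 to first 0
Round 4: Briarlake=15 Fernhollow=14 Greywater=16 Hollowpine=12 → close Fernhollow (overflow 8)
  14÷3 = 4 each, +1 to first 2
Round 5: Briarlake=20 Greywater=21 Hollowpine=16 → close Greywater (overflow 11)
  21÷2 = 10 each, +1 to first 1
Round 6: Briarlake=31 Hollowpine=26 → close Briarlake (overflow 19)
  31÷1 = 31 each, +1 to first 0

Closure order: Ashgrove, Cedarfen, Elkhorn, Fernhollow, Greywater, Briarlake
Last habitat: Hollowpine with 57 animals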